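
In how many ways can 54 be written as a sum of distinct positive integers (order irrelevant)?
q(54) = 5718

A partition into distinct parts is a strictly decreasing sequence summing to n. The recurrence d(n, m) = d(n, m−1) + d(n−m, m−1) (use part m at most once) with q(n) = d(n, n) gives q(54) = 5718. (Euler's theorem: # distinct-part partitions = # odd-part partitions.)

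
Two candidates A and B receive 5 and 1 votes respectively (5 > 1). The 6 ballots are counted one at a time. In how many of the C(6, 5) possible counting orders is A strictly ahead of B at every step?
Strict-lead orderings = 4

Total orderings of the 6 votes with 5 for A: C(6, 5) = 6. By the Bertrand ballot formula (Cycle Lemma / reflection principle), the number of orderings in which A is strictly ahead of B throughout is (p − q)/(p + q) · C(p + q, p) = (5 − 1)/(5 + 1) · 6 = 4.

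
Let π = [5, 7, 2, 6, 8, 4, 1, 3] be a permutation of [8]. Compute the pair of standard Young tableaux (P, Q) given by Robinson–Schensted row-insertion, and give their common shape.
P = [1, 3, 8] / [2, 4] / [5, 6] / [7];  Q = [1, 2, 5] / [3, 4] / [6, 8] / [7];  common shape = (3, 2, 2, 1)

Row-insert the values π_1, π_2, … into P one at a time, bumping the leftmost entry strictly greater than the inserted value down to the next row. The recording tableau Q records, in position (i, j), the step at which that cell was added to P.
  Insert 5 (step 1): P = [5];  Q = [1]
  Insert 7 (step 2): P = [5, 7];  Q = [1, 2]
  Insert 2 (step 3): P = [2, 7] / [5];  Q = [1, 2] / [3]
  Insert 6 (step 4): P = [2, 6] / [5, 7];  Q = [1, 2] / [3, 4]
  Insert 8 (step 5): P = [2, 6, 8] / [5, 7];  Q = [1, 2, 5] / [3, 4]
  Insert 4 (step 6): P = [2, 4, 8] / [5, 6] / [7];  Q = [1, 2, 5] / [3, 4] / [6]
  Insert 1 (step 7): P = [1, 4, 8] / [2, 6] / [5] / [7];  Q = [1, 2, 5] / [3, 4] / [6] / [7]
  Insert 3 (step 8): P = [1, 3, 8] / [2, 4] / [5, 6] / [7];  Q = [1, 2, 5] / [3, 4] / [6, 8] / [7]
Final shape: (3, 2, 2, 1).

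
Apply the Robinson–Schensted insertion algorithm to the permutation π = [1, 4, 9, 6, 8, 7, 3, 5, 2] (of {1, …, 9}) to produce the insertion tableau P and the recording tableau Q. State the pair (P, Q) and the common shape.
P = [1, 2, 5, 7] / [3, 6] / [4] / [8] / [9];  Q = [1, 2, 3, 5] / [4, 8] / [6] / [7] / [9];  common shape = (4, 2, 1, 1, 1)

Row-insert the values π_1, π_2, … into P one at a time, bumping the leftmost entry strictly greater than the inserted value down to the next row. The recording tableau Q records, in position (i, j), the step at which that cell was added to P.
  Insert 1 (step 1): P = [1];  Q = [1]
  Insert 4 (step 2): P = [1, 4];  Q = [1, 2]
  Insert 9 (step 3): P = [1, 4, 9];  Q = [1, 2, 3]
  Insert 6 (step 4): P = [1, 4, 6] / [9];  Q = [1, 2, 3] / [4]
  Insert 8 (step 5): P = [1, 4, 6, 8] / [9];  Q = [1, 2, 3, 5] / [4]
  Insert 7 (step 6): P = [1, 4, 6, 7] / [8] / [9];  Q = [1, 2, 3, 5] / [4] / [6]
  Insert 3 (step 7): P = [1, 3, 6, 7] / [4] / [8] / [9];  Q = [1, 2, 3, 5] / [4] / [6] / [7]
  Insert 5 (step 8): P = [1, 3, 5, 7] / [4, 6] / [8] / [9];  Q = [1, 2, 3, 5] / [4, 8] / [6] / [7]
  Insert 2 (step 9): P = [1, 2, 5, 7] / [3, 6] / [4] / [8] / [9];  Q = [1, 2, 3, 5] / [4, 8] / [6] / [7] / [9]
Final shape: (4, 2, 1, 1, 1).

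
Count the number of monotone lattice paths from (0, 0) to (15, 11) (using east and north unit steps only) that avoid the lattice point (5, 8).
Number of paths = 7358078

Total paths from (0, 0) to (15, 11): C(26, 15) = 7726160. Paths through (5, 8): (paths (0, 0) → (5, 8)) × (paths (5, 8) → (15, 11)) = C(13, 5) · C(13, 10) = 1287 · 286 = 368082. Avoidance count = 7726160 − 368082 = 7358078.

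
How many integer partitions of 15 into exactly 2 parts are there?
p(15, 2 parts) = 7

Partitions of n into exactly k parts ↔ partitions of n − k into at most k parts (subtract 1 from each part). For n = 15, k = 2, the partitions are: 14+1, 13+2, 12+3, 11+4, 10+5, 9+6, 8+7. Count = 7.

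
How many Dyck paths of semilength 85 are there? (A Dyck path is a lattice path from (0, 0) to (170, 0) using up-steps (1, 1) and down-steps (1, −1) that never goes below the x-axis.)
C_85 = 1063353702922273835973036658043476458723103404520

These Dyck paths are counted by the Catalan number C_n = (1/(n + 1)) · C(2n, n). For n = 85: C_85 = (1/86) · C(170, 85) = 91448418451315549893681152591738975450186892788720/86 = 1063353702922273835973036658043476458723103404520.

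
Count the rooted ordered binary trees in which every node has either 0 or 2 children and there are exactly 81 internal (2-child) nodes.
C_81 = 4462290049988320482463241297506133183499654740

These full binary trees are counted by the Catalan number C_n = (1/(n + 1)) · C(2n, n). For n = 81: C_81 = (1/82) · C(162, 81) = 365907784099042279561985786395502921046971688680/82 = 4462290049988320482463241297506133183499654740.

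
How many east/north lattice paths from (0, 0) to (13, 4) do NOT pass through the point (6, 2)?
Number of paths = 1372

Total paths from (0, 0) to (13, 4): C(17, 13) = 2380. Paths through (6, 2): (paths (0, 0) → (6, 2)) × (paths (6, 2) → (13, 4)) = C(8, 6) · C(9, 7) = 28 · 36 = 1008. Avoidance count = 2380 − 1008 = 1372.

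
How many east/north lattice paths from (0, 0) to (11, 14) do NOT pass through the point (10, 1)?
Number of paths = 4457246

Total paths from (0, 0) to (11, 14): C(25, 11) = 4457400. Paths through (10, 1): (paths (0, 0) → (10, 1)) × (paths (10, 1) → (11, 14)) = C(11, 10) · C(14, 1) = 11 · 14 = 154. Avoidance count = 4457400 − 154 = 4457246.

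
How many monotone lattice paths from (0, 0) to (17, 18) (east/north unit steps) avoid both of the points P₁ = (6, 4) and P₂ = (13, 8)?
Number of paths = 3467189460

Inclusion–exclusion. Total paths: C(35, 17) = 4537567650. Through P₁: C(10, 6)·C(25, 11) = 936054000. Through P₂: C(21, 13)·C(14, 4) = 203693490. Since P₁ is strictly southwest of P₂, a monotone path through both must visit P₁ then P₂; paths through both = C(10, 6)·C(11, 7)·C(14, 4) = 69369300. Avoid both = 4537567650 − 936054000 − 203693490 + 69369300 = 3467189460.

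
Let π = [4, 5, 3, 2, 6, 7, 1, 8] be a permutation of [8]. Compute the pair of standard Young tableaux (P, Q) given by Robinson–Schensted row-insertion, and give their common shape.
P = [1, 5, 6, 7, 8] / [2] / [3] / [4];  Q = [1, 2, 5, 6, 8] / [3] / [4] / [7];  common shape = (5, 1, 1, 1)

Row-insert the values π_1, π_2, … into P one at a time, bumping the leftmost entry strictly greater than the inserted value down to the next row. The recording tableau Q records, in position (i, j), the step at which that cell was added to P.
  Insert 4 (step 1): P = [4];  Q = [1]
  Insert 5 (step 2): P = [4, 5];  Q = [1, 2]
  Insert 3 (step 3): P = [3, 5] / [4];  Q = [1, 2] / [3]
  Insert 2 (step 4): P = [2, 5] / [3] / [4];  Q = [1, 2] / [3] / [4]
  Insert 6 (step 5): P = [2, 5, 6] / [3] / [4];  Q = [1, 2, 5] / [3] / [4]
  Insert 7 (step 6): P = [2, 5, 6, 7] / [3] / [4];  Q = [1, 2, 5, 6] / [3] / [4]
  Insert 1 (step 7): P = [1, 5, 6, 7] / [2] / [3] / [4];  Q = [1, 2, 5, 6] / [3] / [4] / [7]
  Insert 8 (step 8): P = [1, 5, 6, 7, 8] / [2] / [3] / [4];  Q = [1, 2, 5, 6, 8] / [3] / [4] / [7]
Final shape: (5, 1, 1, 1).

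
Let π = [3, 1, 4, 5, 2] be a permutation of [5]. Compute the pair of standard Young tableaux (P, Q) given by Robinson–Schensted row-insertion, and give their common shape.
P = [1, 2, 5] / [3, 4];  Q = [1, 3, 4] / [2, 5];  common shape = (3, 2)

Row-insert the values π_1, π_2, … into P one at a time, bumping the leftmost entry strictly greater than the inserted value down to the next row. The recording tableau Q records, in position (i, j), the step at which that cell was added to P.
  Insert 3 (step 1): P = [3];  Q = [1]
  Insert 1 (step 2): P = [1] / [3];  Q = [1] / [2]
  Insert 4 (step 3): P = [1, 4] / [3];  Q = [1, 3] / [2]
  Insert 5 (step 4): P = [1, 4, 5] / [3];  Q = [1, 3, 4] / [2]
  Insert 2 (step 5): P = [1, 2, 5] / [3, 4];  Q = [1, 3, 4] / [2, 5]
Final shape: (3, 2).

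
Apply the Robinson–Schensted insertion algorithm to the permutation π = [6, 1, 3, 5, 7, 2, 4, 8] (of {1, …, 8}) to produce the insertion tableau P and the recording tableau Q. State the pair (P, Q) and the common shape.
P = [1, 2, 4, 7, 8] / [3, 5] / [6];  Q = [1, 3, 4, 5, 8] / [2, 7] / [6];  common shape = (5, 2, 1)

Row-insert the values π_1, π_2, … into P one at a time, bumping the leftmost entry strictly greater than the inserted value down to the next row. The recording tableau Q records, in position (i, j), the step at which that cell was added to P.
  Insert 6 (step 1): P = [6];  Q = [1]
  Insert 1 (step 2): P = [1] / [6];  Q = [1] / [2]
  Insert 3 (step 3): P = [1, 3] / [6];  Q = [1, 3] / [2]
  Insert 5 (step 4): P = [1, 3, 5] / [6];  Q = [1, 3, 4] / [2]
  Insert 7 (step 5): P = [1, 3, 5, 7] / [6];  Q = [1, 3, 4, 5] / [2]
  Insert 2 (step 6): P = [1, 2, 5, 7] / [3] / [6];  Q = [1, 3, 4, 5] / [2] / [6]
  Insert 4 (step 7): P = [1, 2, 4, 7] / [3, 5] / [6];  Q = [1, 3, 4, 5] / [2, 7] / [6]
  Insert 8 (step 8): P = [1, 2, 4, 7, 8] / [3, 5] / [6];  Q = [1, 3, 4, 5, 8] / [2, 7] / [6]
Final shape: (5, 2, 1).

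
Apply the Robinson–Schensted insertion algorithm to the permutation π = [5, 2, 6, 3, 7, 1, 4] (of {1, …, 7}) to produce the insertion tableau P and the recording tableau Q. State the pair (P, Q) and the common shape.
P = [1, 3, 4] / [2, 6, 7] / [5];  Q = [1, 3, 5] / [2, 4, 7] / [6];  common shape = (3, 3, 1)

Row-insert the values π_1, π_2, … into P one at a time, bumping the leftmost entry strictly greater than the inserted value down to the next row. The recording tableau Q records, in position (i, j), the step at which that cell was added to P.
  Insert 5 (step 1): P = [5];  Q = [1]
  Insert 2 (step 2): P = [2] / [5];  Q = [1] / [2]
  Insert 6 (step 3): P = [2, 6] / [5];  Q = [1, 3] / [2]
  Insert 3 (step 4): P = [2, 3] / [5, 6];  Q = [1, 3] / [2, 4]
  Insert 7 (step 5): P = [2, 3, 7] / [5, 6];  Q = [1, 3, 5] / [2, 4]
  Insert 1 (step 6): P = [1, 3, 7] / [2, 6] / [5];  Q = [1, 3, 5] / [2, 4] / [6]
  Insert 4 (step 7): P = [1, 3, 4] / [2, 6, 7] / [5];  Q = [1, 3, 5] / [2, 4, 7] / [6]
Final shape: (3, 3, 1).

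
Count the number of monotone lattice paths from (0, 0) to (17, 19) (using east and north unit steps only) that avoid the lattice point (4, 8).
Number of paths = 7361905320

Total paths from (0, 0) to (17, 19): C(36, 17) = 8597496600. Paths through (4, 8): (paths (0, 0) → (4, 8)) × (paths (4, 8) → (17, 19)) = C(12, 4) · C(24, 13) = 495 · 2496144 = 1235591280. Avoidance count = 8597496600 − 1235591280 = 7361905320.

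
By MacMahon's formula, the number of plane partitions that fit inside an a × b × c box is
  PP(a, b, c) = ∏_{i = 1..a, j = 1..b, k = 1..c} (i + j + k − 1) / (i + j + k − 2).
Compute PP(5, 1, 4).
PP(5, 1, 4) = 126

Evaluate the triple product over i = 1..5, j = 1..1, k = 1..4. The factors are (2/1) · (3/2) · (4/3) · (5/4) · (3/2) · (4/3) · (5/4) · (6/5) · … (20 factors total). The numerators and denominators telescope so the product is an integer; carrying out the multiplication exactly gives PP(5, 1, 4) = 126.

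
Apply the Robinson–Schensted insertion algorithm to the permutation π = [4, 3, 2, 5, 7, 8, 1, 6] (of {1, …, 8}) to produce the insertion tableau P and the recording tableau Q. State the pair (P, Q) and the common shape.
P = [1, 5, 6, 8] / [2, 7] / [3] / [4];  Q = [1, 4, 5, 6] / [2, 8] / [3] / [7];  common shape = (4, 2, 1, 1)

Row-insert the values π_1, π_2, … into P one at a time, bumping the leftmost entry strictly greater than the inserted value down to the next row. The recording tableau Q records, in position (i, j), the step at which that cell was added to P.
  Insert 4 (step 1): P = [4];  Q = [1]
  Insert 3 (step 2): P = [3] / [4];  Q = [1] / [2]
  Insert 2 (step 3): P = [2] / [3] / [4];  Q = [1] / [2] / [3]
  Insert 5 (step 4): P = [2, 5] / [3] / [4];  Q = [1, 4] / [2] / [3]
  Insert 7 (step 5): P = [2, 5, 7] / [3] / [4];  Q = [1, 4, 5] / [2] / [3]
  Insert 8 (step 6): P = [2, 5, 7, 8] / [3] / [4];  Q = [1, 4, 5, 6] / [2] / [3]
  Insert 1 (step 7): P = [1, 5, 7, 8] / [2] / [3] / [4];  Q = [1, 4, 5, 6] / [2] / [3] / [7]
  Insert 6 (step 8): P = [1, 5, 6, 8] / [2, 7] / [3] / [4];  Q = [1, 4, 5, 6] / [2, 8] / [3] / [7]
Final shape: (4, 2, 1, 1).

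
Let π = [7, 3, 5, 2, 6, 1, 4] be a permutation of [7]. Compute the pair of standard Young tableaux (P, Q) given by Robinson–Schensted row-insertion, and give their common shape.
P = [1, 4, 6] / [2, 5] / [3] / [7];  Q = [1, 3, 5] / [2, 7] / [4] / [6];  common shape = (3, 2, 1, 1)

Row-insert the values π_1, π_2, … into P one at a time, bumping the leftmost entry strictly greater than the inserted value down to the next row. The recording tableau Q records, in position (i, j), the step at which that cell was added to P.
  Insert 7 (step 1): P = [7];  Q = [1]
  Insert 3 (step 2): P = [3] / [7];  Q = [1] / [2]
  Insert 5 (step 3): P = [3, 5] / [7];  Q = [1, 3] / [2]
  Insert 2 (step 4): P = [2, 5] / [3] / [7];  Q = [1, 3] / [2] / [4]
  Insert 6 (step 5): P = [2, 5, 6] / [3] / [7];  Q = [1, 3, 5] / [2] / [4]
  Insert 1 (step 6): P = [1, 5, 6] / [2] / [3] / [7];  Q = [1, 3, 5] / [2] / [4] / [6]
  Insert 4 (step 7): P = [1, 4, 6] / [2, 5] / [3] / [7];  Q = [1, 3, 5] / [2, 7] / [4] / [6]
Final shape: (3, 2, 1, 1).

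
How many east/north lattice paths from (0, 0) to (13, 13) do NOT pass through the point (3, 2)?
Number of paths = 6873440

Total paths from (0, 0) to (13, 13): C(26, 13) = 10400600. Paths through (3, 2): (paths (0, 0) → (3, 2)) × (paths (3, 2) → (13, 13)) = C(5, 3) · C(21, 10) = 10 · 352716 = 3527160. Avoidance count = 10400600 − 3527160 = 6873440.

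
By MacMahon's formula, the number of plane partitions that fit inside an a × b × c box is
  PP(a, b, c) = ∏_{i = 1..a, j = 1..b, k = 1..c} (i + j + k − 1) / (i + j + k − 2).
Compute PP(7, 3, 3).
PP(7, 3, 3) = 108900

Evaluate the triple product over i = 1..7, j = 1..3, k = 1..3. The factors are (2/1) · (3/2) · (4/3) · (3/2) · (4/3) · (5/4) · (4/3) · (5/4) · … (63 factors total). The numerators and denominators telescope so the product is an integer; carrying out the multiplication exactly gives PP(7, 3, 3) = 108900.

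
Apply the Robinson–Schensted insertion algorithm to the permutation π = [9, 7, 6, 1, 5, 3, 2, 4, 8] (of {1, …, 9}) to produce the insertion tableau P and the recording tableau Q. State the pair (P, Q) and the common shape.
P = [1, 2, 4, 8] / [3] / [5] / [6] / [7] / [9];  Q = [1, 5, 8, 9] / [2] / [3] / [4] / [6] / [7];  common shape = (4, 1, 1, 1, 1, 1)

Row-insert the values π_1, π_2, … into P one at a time, bumping the leftmost entry strictly greater than the inserted value down to the next row. The recording tableau Q records, in position (i, j), the step at which that cell was added to P.
  Insert 9 (step 1): P = [9];  Q = [1]
  Insert 7 (step 2): P = [7] / [9];  Q = [1] / [2]
  Insert 6 (step 3): P = [6] / [7] / [9];  Q = [1] / [2] / [3]
  Insert 1 (step 4): P = [1] / [6] / [7] / [9];  Q = [1] / [2] / [3] / [4]
  Insert 5 (step 5): P = [1, 5] / [6] / [7] / [9];  Q = [1, 5] / [2] / [3] / [4]
  Insert 3 (step 6): P = [1, 3] / [5] / [6] / [7] / [9];  Q = [1, 5] / [2] / [3] / [4] / [6]
  Insert 2 (step 7): P = [1, 2] / [3] / [5] / [6] / [7] / [9];  Q = [1, 5] / [2] / [3] / [4] / [6] / [7]
  Insert 4 (step 8): P = [1, 2, 4] / [3] / [5] / [6] / [7] / [9];  Q = [1, 5, 8] / [2] / [3] / [4] / [6] / [7]
  Insert 8 (step 9): P = [1, 2, 4, 8] / [3] / [5] / [6] / [7] / [9];  Q = [1, 5, 8, 9] / [2] / [3] / [4] / [6] / [7]
Final shape: (4, 1, 1, 1, 1, 1).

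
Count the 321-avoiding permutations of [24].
C_24 = 1289904147324

These 321-avoiding permutations are counted by the Catalan number C_n = (1/(n + 1)) · C(2n, n). For n = 24: C_24 = (1/25) · C(48, 24) = 32247603683100/25 = 1289904147324.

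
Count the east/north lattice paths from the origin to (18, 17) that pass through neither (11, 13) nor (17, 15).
Number of paths = 2226348066

Inclusion–exclusion. Total paths: C(35, 18) = 4537567650. Through P₁: C(24, 11)·C(11, 7) = 823727520. Through P₂: C(32, 17)·C(3, 1) = 1697168160. Since P₁ is strictly southwest of P₂, a monotone path through both must visit P₁ then P₂; paths through both = C(24, 11)·C(8, 6)·C(3, 1) = 209676096. Avoid both = 4537567650 − 823727520 − 1697168160 + 209676096 = 2226348066.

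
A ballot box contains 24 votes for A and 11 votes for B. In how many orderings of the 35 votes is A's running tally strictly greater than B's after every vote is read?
Strict-lead orderings = 154969620

Total orderings of the 35 votes with 24 for A: C(35, 24) = 417225900. By the Bertrand ballot formula (Cycle Lemma / reflection principle), the number of orderings in which A is strictly ahead of B throughout is (p − q)/(p + q) · C(p + q, p) = (24 − 11)/(24 + 11) · 417225900 = 154969620.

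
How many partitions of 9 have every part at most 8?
p(9, parts ≤ 8) = 29

Partitions of 9 with all parts ≤ 8: 8+1, 7+2, 7+1+1, 6+3, 6+2+1, 6+1+1+1, 5+4, 5+3+1, 5+2+2, 5+2+1+1, 5+1+1+1+1, 4+4+1, 4+3+2, 4+3+1+1, 4+2+2+1, 4+2+1+1+1, 4+1+1+1+1+1, 3+3+3, 3+3+2+1, 3+3+1+1+1, 3+2+2+2, 3+2+2+1+1, 3+2+1+1+1+1, 3+1+1+1+1+1+1, 2+2+2+2+1, 2+2+2+1+1+1, 2+2+1+1+1+1+1, 2+1+1+1+1+1+1+1, 1+1+1+1+1+1+1+1+1. Count = 29.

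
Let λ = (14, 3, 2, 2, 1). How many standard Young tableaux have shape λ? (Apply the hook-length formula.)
# SYT of shape (14, 3, 2, 2, 1) = 13057275

Hook-length formula: f^λ = n! / Π hook(c), product over all cells c of the Young diagram. For λ = (14, 3, 2, 2, 1), n = 22 boxes. Hook lengths by row (left-to-right, top-to-bottom): [18, 16, 13, 11, 10, 9, 8, 7, 6, 5, 4, 3, 2, 1]; [6, 4, 1]; [4, 2]; [3, 1]; [1]. Product of hooks = 86082335539200. So f^λ = 22! / 86082335539200 = 1124000727777607680000 / 86082335539200 = 13057275.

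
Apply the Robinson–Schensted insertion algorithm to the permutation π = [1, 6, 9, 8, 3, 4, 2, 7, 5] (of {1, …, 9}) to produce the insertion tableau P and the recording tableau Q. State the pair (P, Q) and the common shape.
P = [1, 2, 4, 5] / [3, 7] / [6, 8] / [9];  Q = [1, 2, 3, 8] / [4, 6] / [5, 9] / [7];  common shape = (4, 2, 2, 1)

Row-insert the values π_1, π_2, … into P one at a time, bumping the leftmost entry strictly greater than the inserted value down to the next row. The recording tableau Q records, in position (i, j), the step at which that cell was added to P.
  Insert 1 (step 1): P = [1];  Q = [1]
  Insert 6 (step 2): P = [1, 6];  Q = [1, 2]
  Insert 9 (step 3): P = [1, 6, 9];  Q = [1, 2, 3]
  Insert 8 (step 4): P = [1, 6, 8] / [9];  Q = [1, 2, 3] / [4]
  Insert 3 (step 5): P = [1, 3, 8] / [6] / [9];  Q = [1, 2, 3] / [4] / [5]
  Insert 4 (step 6): P = [1, 3, 4] / [6, 8] / [9];  Q = [1, 2, 3] / [4, 6] / [5]
  Insert 2 (step 7): P = [1, 2, 4] / [3, 8] / [6] / [9];  Q = [1, 2, 3] / [4, 6] / [5] / [7]
  Insert 7 (step 8): P = [1, 2, 4, 7] / [3, 8] / [6] / [9];  Q = [1, 2, 3, 8] / [4, 6] / [5] / [7]
  Insert 5 (step 9): P = [1, 2, 4, 5] / [3, 7] / [6, 8] / [9];  Q = [1, 2, 3, 8] / [4, 6] / [5, 9] / [7]
Final shape: (4, 2, 2, 1).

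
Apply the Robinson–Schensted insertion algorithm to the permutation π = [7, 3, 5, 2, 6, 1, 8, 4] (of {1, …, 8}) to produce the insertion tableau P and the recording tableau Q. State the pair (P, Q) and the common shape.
P = [1, 4, 6, 8] / [2, 5] / [3] / [7];  Q = [1, 3, 5, 7] / [2, 8] / [4] / [6];  common shape = (4, 2, 1, 1)

Row-insert the values π_1, π_2, … into P one at a time, bumping the leftmost entry strictly greater than the inserted value down to the next row. The recording tableau Q records, in position (i, j), the step at which that cell was added to P.
  Insert 7 (step 1): P = [7];  Q = [1]
  Insert 3 (step 2): P = [3] / [7];  Q = [1] / [2]
  Insert 5 (step 3): P = [3, 5] / [7];  Q = [1, 3] / [2]
  Insert 2 (step 4): P = [2, 5] / [3] / [7];  Q = [1, 3] / [2] / [4]
  Insert 6 (step 5): P = [2, 5, 6] / [3] / [7];  Q = [1, 3, 5] / [2] / [4]
  Insert 1 (step 6): P = [1, 5, 6] / [2] / [3] / [7];  Q = [1, 3, 5] / [2] / [4] / [6]
  Insert 8 (step 7): P = [1, 5, 6, 8] / [2] / [3] / [7];  Q = [1, 3, 5, 7] / [2] / [4] / [6]
  Insert 4 (step 8): P = [1, 4, 6, 8] / [2, 5] / [3] / [7];  Q = [1, 3, 5, 7] / [2, 8] / [4] / [6]
Final shape: (4, 2, 1, 1).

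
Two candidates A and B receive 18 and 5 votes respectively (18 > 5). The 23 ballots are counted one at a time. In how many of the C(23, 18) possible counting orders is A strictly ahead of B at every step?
Strict-lead orderings = 19019

Total orderings of the 23 votes with 18 for A: C(23, 18) = 33649. By the Bertrand ballot formula (Cycle Lemma / reflection principle), the number of orderings in which A is strictly ahead of B throughout is (p − q)/(p + q) · C(p + q, p) = (18 − 5)/(18 + 5) · 33649 = 19019.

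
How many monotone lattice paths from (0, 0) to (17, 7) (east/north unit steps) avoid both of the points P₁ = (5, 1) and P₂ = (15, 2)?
Number of paths = 233250

Inclusion–exclusion. Total paths: C(24, 17) = 346104. Through P₁: C(6, 5)·C(18, 12) = 111384. Through P₂: C(17, 15)·C(7, 2) = 2856. Since P₁ is strictly southwest of P₂, a monotone path through both must visit P₁ then P₂; paths through both = C(6, 5)·C(11, 10)·C(7, 2) = 1386. Avoid both = 346104 − 111384 − 2856 + 1386 = 233250.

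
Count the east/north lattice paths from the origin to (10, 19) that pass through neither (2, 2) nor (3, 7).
Number of paths = 9307968

Inclusion–exclusion. Total paths: C(29, 10) = 20030010. Through P₁: C(4, 2)·C(25, 8) = 6489450. Through P₂: C(10, 3)·C(19, 7) = 6046560. Since P₁ is strictly southwest of P₂, a monotone path through both must visit P₁ then P₂; paths through both = C(4, 2)·C(6, 1)·C(19, 7) = 1813968. Avoid both = 20030010 − 6489450 − 6046560 + 1813968 = 9307968.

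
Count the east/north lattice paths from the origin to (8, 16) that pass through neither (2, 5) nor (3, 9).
Number of paths = 384495

Inclusion–exclusion. Total paths: C(24, 8) = 735471. Through P₁: C(7, 2)·C(17, 6) = 259896. Through P₂: C(12, 3)·C(12, 5) = 174240. Since P₁ is strictly southwest of P₂, a monotone path through both must visit P₁ then P₂; paths through both = C(7, 2)·C(5, 1)·C(12, 5) = 83160. Avoid both = 735471 − 259896 − 174240 + 83160 = 384495.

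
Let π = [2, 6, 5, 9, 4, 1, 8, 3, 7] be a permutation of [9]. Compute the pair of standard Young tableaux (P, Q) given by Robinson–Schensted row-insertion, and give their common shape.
P = [1, 3, 7] / [2, 4, 8] / [5, 9] / [6];  Q = [1, 2, 4] / [3, 7, 9] / [5, 8] / [6];  common shape = (3, 3, 2, 1)

Row-insert the values π_1, π_2, … into P one at a time, bumping the leftmost entry strictly greater than the inserted value down to the next row. The recording tableau Q records, in position (i, j), the step at which that cell was added to P.
  Insert 2 (step 1): P = [2];  Q = [1]
  Insert 6 (step 2): P = [2, 6];  Q = [1, 2]
  Insert 5 (step 3): P = [2, 5] / [6];  Q = [1, 2] / [3]
  Insert 9 (step 4): P = [2, 5, 9] / [6];  Q = [1, 2, 4] / [3]
  Insert 4 (step 5): P = [2, 4, 9] / [5] / [6];  Q = [1, 2, 4] / [3] / [5]
  Insert 1 (step 6): P = [1, 4, 9] / [2] / [5] / [6];  Q = [1, 2, 4] / [3] / [5] / [6]
  Insert 8 (step 7): P = [1, 4, 8] / [2, 9] / [5] / [6];  Q = [1, 2, 4] / [3, 7] / [5] / [6]
  Insert 3 (step 8): P = [1, 3, 8] / [2, 4] / [5, 9] / [6];  Q = [1, 2, 4] / [3, 7] / [5, 8] / [6]
  Insert 7 (step 9): P = [1, 3, 7] / [2, 4, 8] / [5, 9] / [6];  Q = [1, 2, 4] / [3, 7, 9] / [5, 8] / [6]
Final shape: (3, 3, 2, 1).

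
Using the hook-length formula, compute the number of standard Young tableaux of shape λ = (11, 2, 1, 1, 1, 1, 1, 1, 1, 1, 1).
# SYT of shape (11, 2, 1, 1, 1, 1, 1, 1, 1, 1, 1) = 3359200

Hook-length formula: f^λ = n! / Π hook(c), product over all cells c of the Young diagram. For λ = (11, 2, 1, 1, 1, 1, 1, 1, 1, 1, 1), n = 22 boxes. Hook lengths by row (left-to-right, top-to-bottom): [21, 11, 9, 8, 7, 6, 5, 4, 3, 2, 1]; [11, 1]; [9]; [8]; [7]; [6]; [5]; [4]; [3]; [2]; [1]. Product of hooks = 334603693670400. So f^λ = 22! / 334603693670400 = 1124000727777607680000 / 334603693670400 = 3359200.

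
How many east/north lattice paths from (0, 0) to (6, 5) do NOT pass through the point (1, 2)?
Number of paths = 294

Total paths from (0, 0) to (6, 5): C(11, 6) = 462. Paths through (1, 2): (paths (0, 0) → (1, 2)) × (paths (1, 2) → (6, 5)) = C(3, 1) · C(8, 5) = 3 · 56 = 168. Avoidance count = 462 − 168 = 294.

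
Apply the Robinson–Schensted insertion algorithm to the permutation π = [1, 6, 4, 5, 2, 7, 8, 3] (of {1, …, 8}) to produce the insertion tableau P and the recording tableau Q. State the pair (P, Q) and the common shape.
P = [1, 2, 3, 7, 8] / [4, 5] / [6];  Q = [1, 2, 4, 6, 7] / [3, 8] / [5];  common shape = (5, 2, 1)

Row-insert the values π_1, π_2, … into P one at a time, bumping the leftmost entry strictly greater than the inserted value down to the next row. The recording tableau Q records, in position (i, j), the step at which that cell was added to P.
  Insert 1 (step 1): P = [1];  Q = [1]
  Insert 6 (step 2): P = [1, 6];  Q = [1, 2]
  Insert 4 (step 3): P = [1, 4] / [6];  Q = [1, 2] / [3]
  Insert 5 (step 4): P = [1, 4, 5] / [6];  Q = [1, 2, 4] / [3]
  Insert 2 (step 5): P = [1, 2, 5] / [4] / [6];  Q = [1, 2, 4] / [3] / [5]
  Insert 7 (step 6): P = [1, 2, 5, 7] / [4] / [6];  Q = [1, 2, 4, 6] / [3] / [5]
  Insert 8 (step 7): P = [1, 2, 5, 7, 8] / [4] / [6];  Q = [1, 2, 4, 6, 7] / [3] / [5]
  Insert 3 (step 8): P = [1, 2, 3, 7, 8] / [4, 5] / [6];  Q = [1, 2, 4, 6, 7] / [3, 8] / [5]
Final shape: (5, 2, 1).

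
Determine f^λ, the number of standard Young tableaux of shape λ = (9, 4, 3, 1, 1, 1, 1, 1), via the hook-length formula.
# SYT of shape (9, 4, 3, 1, 1, 1, 1, 1) = 183324141

Hook-length formula: f^λ = n! / Π hook(c), product over all cells c of the Young diagram. For λ = (9, 4, 3, 1, 1, 1, 1, 1), n = 21 boxes. Hook lengths by row (left-to-right, top-to-bottom): [16, 10, 9, 7, 5, 4, 3, 2, 1]; [10, 4, 3, 1]; [8, 2, 1]; [5]; [4]; [3]; [2]; [1]. Product of hooks = 278691840000. So f^λ = 21! / 278691840000 = 51090942171709440000 / 278691840000 = 183324141.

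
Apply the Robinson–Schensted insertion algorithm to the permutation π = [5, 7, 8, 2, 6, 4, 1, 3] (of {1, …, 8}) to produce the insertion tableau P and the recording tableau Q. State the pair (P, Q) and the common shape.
P = [1, 3, 8] / [2, 4] / [5, 6] / [7];  Q = [1, 2, 3] / [4, 5] / [6, 8] / [7];  common shape = (3, 2, 2, 1)

Row-insert the values π_1, π_2, … into P one at a time, bumping the leftmost entry strictly greater than the inserted value down to the next row. The recording tableau Q records, in position (i, j), the step at which that cell was added to P.
  Insert 5 (step 1): P = [5];  Q = [1]
  Insert 7 (step 2): P = [5, 7];  Q = [1, 2]
  Insert 8 (step 3): P = [5, 7, 8];  Q = [1, 2, 3]
  Insert 2 (step 4): P = [2, 7, 8] / [5];  Q = [1, 2, 3] / [4]
  Insert 6 (step 5): P = [2, 6, 8] / [5, 7];  Q = [1, 2, 3] / [4, 5]
  Insert 4 (step 6): P = [2, 4, 8] / [5, 6] / [7];  Q = [1, 2, 3] / [4, 5] / [6]
  Insert 1 (step 7): P = [1, 4, 8] / [2, 6] / [5] / [7];  Q = [1, 2, 3] / [4, 5] / [6] / [7]
  Insert 3 (step 8): P = [1, 3, 8] / [2, 4] / [5, 6] / [7];  Q = [1, 2, 3] / [4, 5] / [6, 8] / [7]
Final shape: (3, 2, 2, 1).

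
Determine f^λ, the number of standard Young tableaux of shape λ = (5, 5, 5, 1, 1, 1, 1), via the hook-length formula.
# SYT of shape (5, 5, 5, 1, 1, 1, 1) = 4938024

Hook-length formula: f^λ = n! / Π hook(c), product over all cells c of the Young diagram. For λ = (5, 5, 5, 1, 1, 1, 1), n = 19 boxes. Hook lengths by row (left-to-right, top-to-bottom): [11, 6, 5, 4, 3]; [10, 5, 4, 3, 2]; [9, 4, 3, 2, 1]; [4]; [3]; [2]; [1]. Product of hooks = 24634368000. So f^λ = 19! / 24634368000 = 121645100408832000 / 24634368000 = 4938024.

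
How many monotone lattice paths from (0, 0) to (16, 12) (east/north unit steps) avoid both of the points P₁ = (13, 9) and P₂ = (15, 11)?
Number of paths = 10990075

Inclusion–exclusion. Total paths: C(28, 16) = 30421755. Through P₁: C(22, 13)·C(6, 3) = 9948400. Through P₂: C(26, 15)·C(2, 1) = 15452320. Since P₁ is strictly southwest of P₂, a monotone path through both must visit P₁ then P₂; paths through both = C(22, 13)·C(4, 2)·C(2, 1) = 5969040. Avoid both = 30421755 − 9948400 − 15452320 + 5969040 = 10990075.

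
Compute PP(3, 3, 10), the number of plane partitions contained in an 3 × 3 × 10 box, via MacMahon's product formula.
PP(3, 3, 10) = 1184183

Evaluate the triple product over i = 1..3, j = 1..3, k = 1..10. The factors are (2/1) · (3/2) · (4/3) · (5/4) · (6/5) · (7/6) · (8/7) · (9/8) · … (90 factors total). The numerators and denominators telescope so the product is an integer; carrying out the multiplication exactly gives PP(3, 3, 10) = 1184183.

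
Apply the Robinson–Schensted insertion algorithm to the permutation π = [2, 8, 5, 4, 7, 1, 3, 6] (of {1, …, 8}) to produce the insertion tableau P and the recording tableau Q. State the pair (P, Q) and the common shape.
P = [1, 3, 6] / [2, 4, 7] / [5] / [8];  Q = [1, 2, 5] / [3, 7, 8] / [4] / [6];  common shape = (3, 3, 1, 1)

Row-insert the values π_1, π_2, … into P one at a time, bumping the leftmost entry strictly greater than the inserted value down to the next row. The recording tableau Q records, in position (i, j), the step at which that cell was added to P.
  Insert 2 (step 1): P = [2];  Q = [1]
  Insert 8 (step 2): P = [2, 8];  Q = [1, 2]
  Insert 5 (step 3): P = [2, 5] / [8];  Q = [1, 2] / [3]
  Insert 4 (step 4): P = [2, 4] / [5] / [8];  Q = [1, 2] / [3] / [4]
  Insert 7 (step 5): P = [2, 4, 7] / [5] / [8];  Q = [1, 2, 5] / [3] / [4]
  Insert 1 (step 6): P = [1, 4, 7] / [2] / [5] / [8];  Q = [1, 2, 5] / [3] / [4] / [6]
  Insert 3 (step 7): P = [1, 3, 7] / [2, 4] / [5] / [8];  Q = [1, 2, 5] / [3, 7] / [4] / [6]
  Insert 6 (step 8): P = [1, 3, 6] / [2, 4, 7] / [5] / [8];  Q = [1, 2, 5] / [3, 7, 8] / [4] / [6]
Final shape: (3, 3, 1, 1).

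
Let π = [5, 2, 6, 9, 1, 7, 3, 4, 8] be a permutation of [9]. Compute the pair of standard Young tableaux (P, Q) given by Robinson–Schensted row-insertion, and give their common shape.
P = [1, 3, 4, 8] / [2, 6, 7] / [5, 9];  Q = [1, 3, 4, 9] / [2, 6, 8] / [5, 7];  common shape = (4, 3, 2)

Row-insert the values π_1, π_2, … into P one at a time, bumping the leftmost entry strictly greater than the inserted value down to the next row. The recording tableau Q records, in position (i, j), the step at which that cell was added to P.
  Insert 5 (step 1): P = [5];  Q = [1]
  Insert 2 (step 2): P = [2] / [5];  Q = [1] / [2]
  Insert 6 (step 3): P = [2, 6] / [5];  Q = [1, 3] / [2]
  Insert 9 (step 4): P = [2, 6, 9] / [5];  Q = [1, 3, 4] / [2]
  Insert 1 (step 5): P = [1, 6, 9] / [2] / [5];  Q = [1, 3, 4] / [2] / [5]
  Insert 7 (step 6): P = [1, 6, 7] / [2, 9] / [5];  Q = [1, 3, 4] / [2, 6] / [5]
  Insert 3 (step 7): P = [1, 3, 7] / [2, 6] / [5, 9];  Q = [1, 3, 4] / [2, 6] / [5, 7]
  Insert 4 (step 8): P = [1, 3, 4] / [2, 6, 7] / [5, 9];  Q = [1, 3, 4] / [2, 6, 8] / [5, 7]
  Insert 8 (step 9): P = [1, 3, 4, 8] / [2, 6, 7] / [5, 9];  Q = [1, 3, 4, 9] / [2, 6, 8] / [5, 7]
Final shape: (4, 3, 2).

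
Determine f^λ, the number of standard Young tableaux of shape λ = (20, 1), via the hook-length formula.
# SYT of shape (20, 1) = 20

Hook-length formula: f^λ = n! / Π hook(c), product over all cells c of the Young diagram. For λ = (20, 1), n = 21 boxes. Hook lengths by row (left-to-right, top-to-bottom): [21, 19, 18, 17, 16, 15, 14, 13, 12, 11, 10, 9, 8, 7, 6, 5, 4, 3, 2, 1]; [1]. Product of hooks = 2554547108585472000. So f^λ = 21! / 2554547108585472000 = 51090942171709440000 / 2554547108585472000 = 20.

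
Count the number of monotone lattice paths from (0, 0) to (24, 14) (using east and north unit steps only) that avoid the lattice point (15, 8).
Number of paths = 7215532530

Total paths from (0, 0) to (24, 14): C(38, 24) = 9669554100. Paths through (15, 8): (paths (0, 0) → (15, 8)) × (paths (15, 8) → (24, 14)) = C(23, 15) · C(15, 9) = 490314 · 5005 = 2454021570. Avoidance count = 9669554100 − 2454021570 = 7215532530.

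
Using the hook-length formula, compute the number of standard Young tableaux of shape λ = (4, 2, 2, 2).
# SYT of shape (4, 2, 2, 2) = 300

Hook-length formula: f^λ = n! / Π hook(c), product over all cells c of the Young diagram. For λ = (4, 2, 2, 2), n = 10 boxes. Hook lengths by row (left-to-right, top-to-bottom): [7, 6, 2, 1]; [4, 3]; [3, 2]; [2, 1]. Product of hooks = 12096. So f^λ = 10! / 12096 = 3628800 / 12096 = 300.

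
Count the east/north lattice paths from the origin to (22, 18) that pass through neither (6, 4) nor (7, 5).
Number of paths = 68913016530

Inclusion–exclusion. Total paths: C(40, 22) = 113380261800. Through P₁: C(10, 6)·C(30, 16) = 30538761750. Through P₂: C(12, 7)·C(28, 15) = 29654190720. Since P₁ is strictly southwest of P₂, a monotone path through both must visit P₁ then P₂; paths through both = C(10, 6)·C(2, 1)·C(28, 15) = 15725707200. Avoid both = 113380261800 − 30538761750 − 29654190720 + 15725707200 = 68913016530.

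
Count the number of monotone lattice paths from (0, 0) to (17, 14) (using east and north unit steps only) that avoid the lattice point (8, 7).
Number of paths = 191566125

Total paths from (0, 0) to (17, 14): C(31, 17) = 265182525. Paths through (8, 7): (paths (0, 0) → (8, 7)) × (paths (8, 7) → (17, 14)) = C(15, 8) · C(16, 9) = 6435 · 11440 = 73616400. Avoidance count = 265182525 − 73616400 = 191566125.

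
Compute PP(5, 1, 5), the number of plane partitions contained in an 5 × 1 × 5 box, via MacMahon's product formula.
PP(5, 1, 5) = 252

Evaluate the triple product over i = 1..5, j = 1..1, k = 1..5. The factors are (2/1) · (3/2) · (4/3) · (5/4) · (6/5) · (3/2) · (4/3) · (5/4) · … (25 factors total). The numerators and denominators telescope so the product is an integer; carrying out the multiplication exactly gives PP(5, 1, 5) = 252.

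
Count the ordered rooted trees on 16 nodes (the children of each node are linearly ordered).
C_15 = 9694845

These ordered rooted trees are counted by the Catalan number C_n = (1/(n + 1)) · C(2n, n). For n = 15: C_15 = (1/16) · C(30, 15) = 155117520/16 = 9694845.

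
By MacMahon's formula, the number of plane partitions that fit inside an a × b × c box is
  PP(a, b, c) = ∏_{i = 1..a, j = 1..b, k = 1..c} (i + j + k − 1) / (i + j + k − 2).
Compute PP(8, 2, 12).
PP(8, 2, 12) = 2848181700

Evaluate the triple product over i = 1..8, j = 1..2, k = 1..12. The factors are (2/1) · (3/2) · (4/3) · (5/4) · (6/5) · (7/6) · (8/7) · (9/8) · … (192 factors total). The numerators and denominators telescope so the product is an integer; carrying out the multiplication exactly gives PP(8, 2, 12) = 2848181700.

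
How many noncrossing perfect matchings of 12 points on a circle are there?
C_6 = 132

These noncrossing handshakes are counted by the Catalan number C_n = (1/(n + 1)) · C(2n, n). For n = 6: C_6 = (1/7) · C(12, 6) = 924/7 = 132.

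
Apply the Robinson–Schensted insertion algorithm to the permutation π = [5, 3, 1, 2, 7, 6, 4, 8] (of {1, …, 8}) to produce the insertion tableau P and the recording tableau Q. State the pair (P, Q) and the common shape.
P = [1, 2, 4, 8] / [3, 6] / [5, 7];  Q = [1, 4, 5, 8] / [2, 6] / [3, 7];  common shape = (4, 2, 2)

Row-insert the values π_1, π_2, … into P one at a time, bumping the leftmost entry strictly greater than the inserted value down to the next row. The recording tableau Q records, in position (i, j), the step at which that cell was added to P.
  Insert 5 (step 1): P = [5];  Q = [1]
  Insert 3 (step 2): P = [3] / [5];  Q = [1] / [2]
  Insert 1 (step 3): P = [1] / [3] / [5];  Q = [1] / [2] / [3]
  Insert 2 (step 4): P = [1, 2] / [3] / [5];  Q = [1, 4] / [2] / [3]
  Insert 7 (step 5): P = [1, 2, 7] / [3] / [5];  Q = [1, 4, 5] / [2] / [3]
  Insert 6 (step 6): P = [1, 2, 6] / [3, 7] / [5];  Q = [1, 4, 5] / [2, 6] / [3]
  Insert 4 (step 7): P = [1, 2, 4] / [3, 6] / [5, 7];  Q = [1, 4, 5] / [2, 6] / [3, 7]
  Insert 8 (step 8): P = [1, 2, 4, 8] / [3, 6] / [5, 7];  Q = [1, 4, 5, 8] / [2, 6] / [3, 7]
Final shape: (4, 2, 2).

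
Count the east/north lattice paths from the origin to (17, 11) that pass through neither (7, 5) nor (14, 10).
Number of paths = 9795876

Inclusion–exclusion. Total paths: C(28, 17) = 21474180. Through P₁: C(12, 7)·C(16, 10) = 6342336. Through P₂: C(24, 14)·C(4, 3) = 7845024. Since P₁ is strictly southwest of P₂, a monotone path through both must visit P₁ then P₂; paths through both = C(12, 7)·C(12, 7)·C(4, 3) = 2509056. Avoid both = 21474180 − 6342336 − 7845024 + 2509056 = 9795876.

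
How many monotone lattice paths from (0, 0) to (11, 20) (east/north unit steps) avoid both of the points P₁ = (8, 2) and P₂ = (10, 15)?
Number of paths = 65028255

Inclusion–exclusion. Total paths: C(31, 11) = 84672315. Through P₁: C(10, 8)·C(21, 3) = 59850. Through P₂: C(25, 10)·C(6, 1) = 19612560. Since P₁ is strictly southwest of P₂, a monotone path through both must visit P₁ then P₂; paths through both = C(10, 8)·C(15, 2)·C(6, 1) = 28350. Avoid both = 84672315 − 59850 − 19612560 + 28350 = 65028255.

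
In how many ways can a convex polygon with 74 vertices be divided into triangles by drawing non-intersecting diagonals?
C_72 = 20276890389709399862928998568254641025700

These polygon triangulations are counted by the Catalan number C_n = (1/(n + 1)) · C(2n, n). For n = 72: C_72 = (1/73) · C(144, 72) = 1480212998448786189993816895482588794876100/73 = 20276890389709399862928998568254641025700.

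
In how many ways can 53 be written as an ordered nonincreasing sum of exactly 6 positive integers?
p(53, 6 parts) = 7104

Partitions of n into exactly k parts are in bijection with partitions of n − k into at most k parts (subtract 1 from each part). So p(53, exactly 6) = p(47, parts ≤ 6). Computing via the recurrence p(m, j) = p(m, j−1) + p(m−j, j) gives 7104.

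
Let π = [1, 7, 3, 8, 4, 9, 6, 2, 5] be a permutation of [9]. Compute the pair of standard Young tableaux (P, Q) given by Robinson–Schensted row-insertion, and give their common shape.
P = [1, 2, 4, 5] / [3, 6, 9] / [7, 8];  Q = [1, 2, 4, 6] / [3, 5, 7] / [8, 9];  common shape = (4, 3, 2)

Row-insert the values π_1, π_2, … into P one at a time, bumping the leftmost entry strictly greater than the inserted value down to the next row. The recording tableau Q records, in position (i, j), the step at which that cell was added to P.
  Insert 1 (step 1): P = [1];  Q = [1]
  Insert 7 (step 2): P = [1, 7];  Q = [1, 2]
  Insert 3 (step 3): P = [1, 3] / [7];  Q = [1, 2] / [3]
  Insert 8 (step 4): P = [1, 3, 8] / [7];  Q = [1, 2, 4] / [3]
  Insert 4 (step 5): P = [1, 3, 4] / [7, 8];  Q = [1, 2, 4] / [3, 5]
  Insert 9 (step 6): P = [1, 3, 4, 9] / [7, 8];  Q = [1, 2, 4, 6] / [3, 5]
  Insert 6 (step 7): P = [1, 3, 4, 6] / [7, 8, 9];  Q = [1, 2, 4, 6] / [3, 5, 7]
  Insert 2 (step 8): P = [1, 2, 4, 6] / [3, 8, 9] / [7];  Q = [1, 2, 4, 6] / [3, 5, 7] / [8]
  Insert 5 (step 9): P = [1, 2, 4, 5] / [3, 6, 9] / [7, 8];  Q = [1, 2, 4, 6] / [3, 5, 7] / [8, 9]
Final shape: (4, 3, 2).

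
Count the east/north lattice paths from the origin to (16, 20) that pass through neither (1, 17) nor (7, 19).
Number of paths = 7301284462

Inclusion–exclusion. Total paths: C(36, 16) = 7307872110. Through P₁: C(18, 1)·C(18, 15) = 14688. Through P₂: C(26, 7)·C(10, 9) = 6578000. Since P₁ is strictly southwest of P₂, a monotone path through both must visit P₁ then P₂; paths through both = C(18, 1)·C(8, 6)·C(10, 9) = 5040. Avoid both = 7307872110 − 14688 − 6578000 + 5040 = 7301284462.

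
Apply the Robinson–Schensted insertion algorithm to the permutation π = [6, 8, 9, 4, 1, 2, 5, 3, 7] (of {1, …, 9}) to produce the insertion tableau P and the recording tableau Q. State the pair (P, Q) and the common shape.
P = [1, 2, 3, 7] / [4, 5, 9] / [6, 8];  Q = [1, 2, 3, 9] / [4, 6, 7] / [5, 8];  common shape = (4, 3, 2)

Row-insert the values π_1, π_2, … into P one at a time, bumping the leftmost entry strictly greater than the inserted value down to the next row. The recording tableau Q records, in position (i, j), the step at which that cell was added to P.
  Insert 6 (step 1): P = [6];  Q = [1]
  Insert 8 (step 2): P = [6, 8];  Q = [1, 2]
  Insert 9 (step 3): P = [6, 8, 9];  Q = [1, 2, 3]
  Insert 4 (step 4): P = [4, 8, 9] / [6];  Q = [1, 2, 3] / [4]
  Insert 1 (step 5): P = [1, 8, 9] / [4] / [6];  Q = [1, 2, 3] / [4] / [5]
  Insert 2 (step 6): P = [1, 2, 9] / [4, 8] / [6];  Q = [1, 2, 3] / [4, 6] / [5]
  Insert 5 (step 7): P = [1, 2, 5] / [4, 8, 9] / [6];  Q = [1, 2, 3] / [4, 6, 7] / [5]
  Insert 3 (step 8): P = [1, 2, 3] / [4, 5, 9] / [6, 8];  Q = [1, 2, 3] / [4, 6, 7] / [5, 8]
  Insert 7 (step 9): P = [1, 2, 3, 7] / [4, 5, 9] / [6, 8];  Q = [1, 2, 3, 9] / [4, 6, 7] / [5, 8]
Final shape: (4, 3, 2).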